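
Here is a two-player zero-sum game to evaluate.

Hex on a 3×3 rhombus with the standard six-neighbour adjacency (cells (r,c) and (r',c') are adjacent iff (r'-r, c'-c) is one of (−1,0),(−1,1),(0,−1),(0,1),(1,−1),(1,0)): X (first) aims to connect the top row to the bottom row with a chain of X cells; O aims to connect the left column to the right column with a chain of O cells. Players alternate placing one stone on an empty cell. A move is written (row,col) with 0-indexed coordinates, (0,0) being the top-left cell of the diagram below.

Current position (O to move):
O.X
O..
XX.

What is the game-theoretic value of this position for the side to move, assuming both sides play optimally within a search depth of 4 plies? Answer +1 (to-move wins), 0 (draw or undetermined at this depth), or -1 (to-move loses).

ply 1, O at O.X/O../XX. | (0,1)=-1→OOX/O../XX.*; (1,1)=-1→O.X/OO./XX.; (1,2)=-1→O.X/O.O/XX.; (2,2)=-1→O.X/O../XXO
ply 2, X at OOX/O../XX. | (1,1)=+1→OOX/OX./XX.*; (1,2)=+1→OOX/O.X/XX.; (2,2)=+1→OOX/O../XXX
ply 3: OOX/OX./XX. is terminal -1 (O); from O.X/O../XX. depth 4

value(O.X/O../XX., O) = -1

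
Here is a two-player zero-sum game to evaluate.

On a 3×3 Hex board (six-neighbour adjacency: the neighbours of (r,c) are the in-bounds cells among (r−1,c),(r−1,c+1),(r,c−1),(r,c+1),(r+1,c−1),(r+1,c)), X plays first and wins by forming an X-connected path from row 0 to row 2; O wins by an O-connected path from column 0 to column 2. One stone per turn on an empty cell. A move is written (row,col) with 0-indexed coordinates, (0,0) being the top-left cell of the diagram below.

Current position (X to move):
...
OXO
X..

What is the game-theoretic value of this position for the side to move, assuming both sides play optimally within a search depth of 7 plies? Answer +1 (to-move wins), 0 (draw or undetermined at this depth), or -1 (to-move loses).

value(.../OXO/X.., X) = +1

p1 X@[.../OXO/X..]: (0,0)[X../OXO/X..]+1* (0,1)[.X./OXO/X..]+1 (0,2)[..X/OXO/X..]+1 (2,1)[.../OXO/XX.]+1 (2,2)[.../OXO/X.X]+1
p2 O@[X../OXO/X..]: (0,1)[XO./OXO/X..]-1* (0,2)[X.O/OXO/X..]-1 (2,1)[X../OXO/XO.]-1 (2,2)[X../OXO/X.O]-1
p3 X@[XO./OXO/X..]: (0,2)[XOX/OXO/X..]+1* (2,1)[XO./OXO/XX.]-1 (2,2)[XO./OXO/X.X]-1
p4 O@[XOX/OXO/X..] terminal -1; root [.../OXO/X..] d7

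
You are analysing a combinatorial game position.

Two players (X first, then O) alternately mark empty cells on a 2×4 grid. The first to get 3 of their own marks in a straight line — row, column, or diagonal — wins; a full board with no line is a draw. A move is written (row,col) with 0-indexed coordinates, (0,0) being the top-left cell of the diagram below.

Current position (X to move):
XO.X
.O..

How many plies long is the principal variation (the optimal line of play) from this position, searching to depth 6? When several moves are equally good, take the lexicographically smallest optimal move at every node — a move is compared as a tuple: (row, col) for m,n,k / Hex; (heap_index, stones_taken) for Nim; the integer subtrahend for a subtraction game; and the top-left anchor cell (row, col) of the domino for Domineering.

ply 1, X at XO.X/.O.. | (0,2)=-1→XOXX/.O..; (1,0)=+0→XO.X/XO..*; (1,2)=+0→XO.X/.OX.; (1,3)=+0→XO.X/.O.X
ply 2, O at XO.X/XO.. | (0,2)=+0→XOOX/XO..*; (1,2)=+0→XO.X/XOO.; (1,3)=+0→XO.X/XO.O
ply 3, X at XOOX/XO.. | (1,2)=+0→XOOX/XOX.*; (1,3)=+0→XOOX/XO.X
ply 4, O at XOOX/XOX. | (1,3)=+0→XOOX/XOXO*
ply 5: XOOX/XOXO is terminal +0 (X); from XO.X/.O.. depth 6

PV length from [XO.X/.O..]: 4 plies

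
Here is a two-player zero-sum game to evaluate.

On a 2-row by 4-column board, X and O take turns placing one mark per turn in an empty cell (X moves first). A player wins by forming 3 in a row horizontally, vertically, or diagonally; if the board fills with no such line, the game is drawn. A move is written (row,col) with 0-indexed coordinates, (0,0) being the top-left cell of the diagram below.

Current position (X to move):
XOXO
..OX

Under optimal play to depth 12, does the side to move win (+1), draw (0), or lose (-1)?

p1 X@[XOXO/..OX]: (1,0)[XOXO/X.OX]+0* (1,1)[XOXO/.XOX]+0
p2 O@[XOXO/X.OX]: (1,1)[XOXO/XOOX]+0*
p3 X@[XOXO/XOOX] terminal +0; root [XOXO/..OX] d12

value(XOXO/..OX, X) = 0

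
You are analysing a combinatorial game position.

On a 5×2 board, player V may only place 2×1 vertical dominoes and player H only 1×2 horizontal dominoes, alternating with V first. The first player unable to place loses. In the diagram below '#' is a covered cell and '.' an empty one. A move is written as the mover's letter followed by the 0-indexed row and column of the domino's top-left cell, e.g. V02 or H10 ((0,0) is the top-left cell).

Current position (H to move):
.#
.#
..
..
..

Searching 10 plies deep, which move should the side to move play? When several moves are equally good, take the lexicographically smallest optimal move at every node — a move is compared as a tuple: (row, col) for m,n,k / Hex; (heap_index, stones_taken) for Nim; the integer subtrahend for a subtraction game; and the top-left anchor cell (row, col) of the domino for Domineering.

[.#/.#/../../..] H move#1: H20:-1/.#/.#/##/../.., H30:+1/.#/.#/../##/..*, H40:-1/.#/.#/../../##
[.#/.#/../##/..] V move#2: V00:-1/##/##/../##/..*, V10:-1/.#/##/#./##/..
[##/##/../##/..] H move#3: H20:+1/##/##/##/##/..*, H40:+1/##/##/../##/##
[##/##/##/##/..] end (terminal -1, V#4); searched .#/.#/../../.. to 10

H's best at [.#/.#/../../..]: H30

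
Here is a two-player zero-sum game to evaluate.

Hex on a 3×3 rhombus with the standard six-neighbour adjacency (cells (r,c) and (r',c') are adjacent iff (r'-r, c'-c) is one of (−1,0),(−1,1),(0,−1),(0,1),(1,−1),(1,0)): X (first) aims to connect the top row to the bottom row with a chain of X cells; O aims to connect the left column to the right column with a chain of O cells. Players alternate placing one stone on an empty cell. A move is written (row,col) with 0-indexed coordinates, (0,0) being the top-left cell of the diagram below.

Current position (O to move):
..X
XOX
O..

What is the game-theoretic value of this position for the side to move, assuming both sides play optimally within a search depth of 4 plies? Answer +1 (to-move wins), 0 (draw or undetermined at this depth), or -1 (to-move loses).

[..X/XOX/O..] O move#1: (0,0):-1/O.X/XOX/O..*, (0,1):-1/.OX/XOX/O.., (2,1):-1/..X/XOX/OO., (2,2):-1/..X/XOX/O.O
[O.X/XOX/O..] X move#2: (0,1):+1/OXX/XOX/O..*, (2,1):+1/O.X/XOX/OX., (2,2):+1/O.X/XOX/O.X
[OXX/XOX/O..] O move#3: (2,1):-1/OXX/XOX/OO.*, (2,2):-1/OXX/XOX/O.O
[OXX/XOX/OO.] X move#4: (2,2):+1/OXX/XOX/OOX*
[OXX/XOX/OOX] end (terminal -1, O#5); searched ..X/XOX/O.. to 4

value(..X/XOX/O.., O) = -1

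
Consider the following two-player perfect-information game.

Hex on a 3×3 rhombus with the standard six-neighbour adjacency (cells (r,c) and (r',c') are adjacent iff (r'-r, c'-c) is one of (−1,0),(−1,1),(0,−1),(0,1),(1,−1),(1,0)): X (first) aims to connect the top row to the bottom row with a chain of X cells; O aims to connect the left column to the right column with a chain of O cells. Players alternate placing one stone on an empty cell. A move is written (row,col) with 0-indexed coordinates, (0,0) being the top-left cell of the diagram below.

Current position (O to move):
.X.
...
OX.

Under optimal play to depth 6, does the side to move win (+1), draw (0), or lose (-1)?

value(.X./.../OX., O) = +1

ply 1, O at .X./.../OX. | (0,0)=-1→OX./.../OX.; (0,2)=-1→.XO/.../OX.; (1,0)=-1→.X./O../OX.; (1,1)=+1→.X./.O./OX.*; (1,2)=-1→.X./..O/OX.; (2,2)=-1→.X./.../OXO
ply 2, X at .X./.O./OX. | (0,0)=-1→XX./.O./OX.*; (0,2)=-1→.XX/.O./OX.; (1,0)=-1→.X./XO./OX.; (1,2)=-1→.X./.OX/OX.; (2,2)=-1→.X./.O./OXX
ply 3, O at XX./.O./OX. | (0,2)=+1→XXO/.O./OX.*; (1,0)=+1→XX./OO./OX.; (1,2)=+1→XX./.OO/OX.; (2,2)=+1→XX./.O./OXO
ply 4: XXO/.O./OX. is terminal -1 (X); from .X./.../OX. depth 6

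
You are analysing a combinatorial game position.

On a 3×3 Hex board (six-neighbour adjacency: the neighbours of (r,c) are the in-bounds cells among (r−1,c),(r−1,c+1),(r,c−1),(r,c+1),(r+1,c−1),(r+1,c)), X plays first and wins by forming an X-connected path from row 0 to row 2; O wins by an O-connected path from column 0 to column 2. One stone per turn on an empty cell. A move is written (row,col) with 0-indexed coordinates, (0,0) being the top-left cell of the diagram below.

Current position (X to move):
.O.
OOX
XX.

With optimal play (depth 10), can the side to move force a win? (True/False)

[.O./OOX/XX.] X move#1: (0,0):-1/XO./OOX/XX., (0,2):+1/.OX/OOX/XX.*, (2,2):-1/.O./OOX/XXX
[.OX/OOX/XX.] end (terminal -1, O#2); searched .O./OOX/XX. to 10

X winning at [.O./OOX/XX.]: True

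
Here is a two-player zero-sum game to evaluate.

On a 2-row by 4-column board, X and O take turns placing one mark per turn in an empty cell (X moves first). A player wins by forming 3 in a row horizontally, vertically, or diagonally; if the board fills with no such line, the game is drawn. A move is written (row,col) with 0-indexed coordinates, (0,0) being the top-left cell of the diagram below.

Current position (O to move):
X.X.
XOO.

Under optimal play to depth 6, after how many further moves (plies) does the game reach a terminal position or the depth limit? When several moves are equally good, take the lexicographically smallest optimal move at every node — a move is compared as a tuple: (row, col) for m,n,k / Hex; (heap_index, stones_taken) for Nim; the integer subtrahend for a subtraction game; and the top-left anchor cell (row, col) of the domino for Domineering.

PV length from [X.X./XOO.]: 1 ply

p1 O@[X.X./XOO.]: (0,1)[XOX./XOO.]+0 (0,3)[X.XO/XOO.]-1 (1,3)[X.X./XOOO]+1*
p2 X@[X.X./XOOO] terminal -1; root [X.X./XOO.] d6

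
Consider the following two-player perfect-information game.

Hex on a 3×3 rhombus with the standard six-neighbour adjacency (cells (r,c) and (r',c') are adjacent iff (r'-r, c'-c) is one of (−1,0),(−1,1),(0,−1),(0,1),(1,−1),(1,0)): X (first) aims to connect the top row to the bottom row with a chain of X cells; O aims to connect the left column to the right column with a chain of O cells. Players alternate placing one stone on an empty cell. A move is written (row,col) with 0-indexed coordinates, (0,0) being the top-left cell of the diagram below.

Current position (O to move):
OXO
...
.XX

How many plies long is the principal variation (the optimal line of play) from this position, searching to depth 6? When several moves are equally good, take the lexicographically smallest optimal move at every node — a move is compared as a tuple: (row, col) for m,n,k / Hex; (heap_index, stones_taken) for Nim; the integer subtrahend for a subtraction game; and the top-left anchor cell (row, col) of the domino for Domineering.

PV length from [OXO/.../.XX]: 3 plies

ply 1, O at OXO/.../.XX | (1,0)=-1→OXO/O../.XX; (1,1)=+1→OXO/.O./.XX*; (1,2)=-1→OXO/..O/.XX; (2,0)=-1→OXO/.../OXX
ply 2, X at OXO/.O./.XX | (1,0)=-1→OXO/XO./.XX*; (1,2)=-1→OXO/.OX/.XX; (2,0)=-1→OXO/.O./XXX
ply 3, O at OXO/XO./.XX | (1,2)=-1→OXO/XOO/.XX; (2,0)=+1→OXO/XO./OXX*
ply 4: OXO/XO./OXX is terminal -1 (X); from OXO/.../.XX depth 6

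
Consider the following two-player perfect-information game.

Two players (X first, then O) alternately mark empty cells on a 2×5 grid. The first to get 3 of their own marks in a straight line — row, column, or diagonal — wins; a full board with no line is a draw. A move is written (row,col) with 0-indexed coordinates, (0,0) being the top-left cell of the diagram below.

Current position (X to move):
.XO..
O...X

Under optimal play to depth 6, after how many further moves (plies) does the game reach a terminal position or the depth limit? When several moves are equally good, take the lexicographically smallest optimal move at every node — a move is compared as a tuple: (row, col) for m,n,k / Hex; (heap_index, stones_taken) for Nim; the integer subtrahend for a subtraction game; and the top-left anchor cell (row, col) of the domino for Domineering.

PV length from [.XO../O...X]: 6 plies

ply 1, X at .XO../O...X | (0,0)=+0→XXO../O...X*; (0,3)=+0→.XOX./O...X; (0,4)=+0→.XO.X/O...X; (1,1)=+0→.XO../OX..X; (1,2)=+0→.XO../O.X.X; (1,3)=+0→.XO../O..XX
ply 2, O at XXO../O...X | (0,3)=+0→XXOO./O...X*; (0,4)=+0→XXO.O/O...X; (1,1)=+0→XXO../OO..X; (1,2)=+0→XXO../O.O.X; (1,3)=+0→XXO../O..OX
ply 3, X at XXOO./O...X | (0,4)=+0→XXOOX/O...X*; (1,1)=-1→XXOO./OX..X; (1,2)=-1→XXOO./O.X.X; (1,3)=-1→XXOO./O..XX
ply 4, O at XXOOX/O...X | (1,1)=+0→XXOOX/OO..X*; (1,2)=+0→XXOOX/O.O.X; (1,3)=+0→XXOOX/O..OX
ply 5, X at XXOOX/OO..X | (1,2)=+0→XXOOX/OOX.X*; (1,3)=-1→XXOOX/OO.XX
ply 6, O at XXOOX/OOX.X | (1,3)=+0→XXOOX/OOXOX*
ply 7: XXOOX/OOXOX is terminal +0 (X); from .XO../O...X depth 6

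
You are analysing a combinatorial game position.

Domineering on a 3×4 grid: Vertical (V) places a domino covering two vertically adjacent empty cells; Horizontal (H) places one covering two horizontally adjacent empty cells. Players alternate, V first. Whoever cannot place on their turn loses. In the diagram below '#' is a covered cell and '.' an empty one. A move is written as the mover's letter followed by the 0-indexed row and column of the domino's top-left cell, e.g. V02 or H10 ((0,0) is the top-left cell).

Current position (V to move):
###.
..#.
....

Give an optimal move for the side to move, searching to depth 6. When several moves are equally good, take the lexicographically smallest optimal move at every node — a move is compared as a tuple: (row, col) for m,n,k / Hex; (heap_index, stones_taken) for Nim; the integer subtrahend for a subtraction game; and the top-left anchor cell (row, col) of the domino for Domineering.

ply 1, V at ###./..#./.... | V03=-1→####/..##/....; V10=+1→###./#.#./#...*; V11=+1→###./.##./.#..; V13=-1→###./..##/...#
ply 2, H at ###./#.#./#... | H21=-1→###./#.#./###.*; H22=-1→###./#.#./#.##
ply 3, V at ###./#.#./###. | V03=+1→####/#.##/###.*; V13=+1→###./#.##/####
ply 4: ####/#.##/###. is terminal -1 (H); from ###./..#./.... depth 6

V's best at [###./..#./....]: V10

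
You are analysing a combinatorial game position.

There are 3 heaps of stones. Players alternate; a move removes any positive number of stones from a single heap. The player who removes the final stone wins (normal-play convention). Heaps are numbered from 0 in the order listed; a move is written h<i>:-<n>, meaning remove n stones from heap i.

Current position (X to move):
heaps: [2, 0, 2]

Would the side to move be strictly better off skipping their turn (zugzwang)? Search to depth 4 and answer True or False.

[(2,0,2)] X move#1: h0:-1:-1/(1,0,2)*, h0:-2:-1/(0,0,2), h2:-1:-1/(2,0,1), h2:-2:-1/(2,0,0)
[(1,0,2)] O move#2: h0:-1:-1/(0,0,2), h2:-1:+1/(1,0,1)*, h2:-2:-1/(1,0,0)
[(1,0,1)] X move#3: h0:-1:-1/(0,0,1)*, h2:-1:-1/(1,0,0)
[(0,0,1)] O move#4: h2:-1:+1/(0,0,0)*
[(0,0,0)] end (terminal -1, X#5); searched (2,0,2) to 4
pass branch (O moves first from the same position):
  | [(2,0,2)] O move#1: h0:-1:-1/(1,0,2)*, h0:-2:-1/(0,0,2), h2:-1:-1/(2,0,1), h2:-2:-1/(2,0,0)
  | [(1,0,2)] X move#2: h0:-1:-1/(0,0,2), h2:-1:+1/(1,0,1)*, h2:-2:-1/(1,0,0)
  | [(1,0,1)] O move#3: h0:-1:-1/(0,0,1)*, h2:-1:-1/(1,0,0)
  | [(0,0,1)] X move#4: h2:-1:+1/(0,0,0)*
  | [(0,0,0)] end (terminal -1, O#5); searched (2,0,2) to 4
X moving scores -1; X passing scores +1

zugzwang((2,0,2), X) = True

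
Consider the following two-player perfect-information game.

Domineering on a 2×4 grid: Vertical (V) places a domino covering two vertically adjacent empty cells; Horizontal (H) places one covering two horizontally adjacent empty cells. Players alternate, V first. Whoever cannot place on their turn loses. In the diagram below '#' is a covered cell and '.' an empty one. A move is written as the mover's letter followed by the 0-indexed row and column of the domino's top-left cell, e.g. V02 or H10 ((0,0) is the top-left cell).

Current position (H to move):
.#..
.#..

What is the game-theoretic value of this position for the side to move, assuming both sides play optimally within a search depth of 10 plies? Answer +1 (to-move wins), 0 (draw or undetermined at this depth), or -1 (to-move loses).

ply 1, H at .#../.#.. | H02=+1→.###/.#..*; H12=+1→.#../.###
ply 2, V at .###/.#.. | V00=-1→####/##..*
ply 3, H at ####/##.. | H12=+1→####/####*
ply 4: ####/#### is terminal -1 (V); from .#../.#.. depth 10

value(.#../.#.., H) = +1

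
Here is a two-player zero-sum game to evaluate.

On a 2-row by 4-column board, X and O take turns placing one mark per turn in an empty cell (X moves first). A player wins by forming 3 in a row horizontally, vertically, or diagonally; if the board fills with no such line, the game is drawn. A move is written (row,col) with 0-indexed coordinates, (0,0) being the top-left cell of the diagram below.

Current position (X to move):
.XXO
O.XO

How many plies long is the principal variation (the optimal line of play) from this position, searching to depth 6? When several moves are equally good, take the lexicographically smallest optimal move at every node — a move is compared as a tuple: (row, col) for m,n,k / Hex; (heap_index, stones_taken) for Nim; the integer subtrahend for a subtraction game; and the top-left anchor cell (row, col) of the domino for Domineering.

p1 X@[.XXO/O.XO]: (0,0)[XXXO/O.XO]+1* (1,1)[.XXO/OXXO]+0
p2 O@[XXXO/O.XO] terminal -1; root [.XXO/O.XO] d6

PV length from [.XXO/O.XO]: 1 ply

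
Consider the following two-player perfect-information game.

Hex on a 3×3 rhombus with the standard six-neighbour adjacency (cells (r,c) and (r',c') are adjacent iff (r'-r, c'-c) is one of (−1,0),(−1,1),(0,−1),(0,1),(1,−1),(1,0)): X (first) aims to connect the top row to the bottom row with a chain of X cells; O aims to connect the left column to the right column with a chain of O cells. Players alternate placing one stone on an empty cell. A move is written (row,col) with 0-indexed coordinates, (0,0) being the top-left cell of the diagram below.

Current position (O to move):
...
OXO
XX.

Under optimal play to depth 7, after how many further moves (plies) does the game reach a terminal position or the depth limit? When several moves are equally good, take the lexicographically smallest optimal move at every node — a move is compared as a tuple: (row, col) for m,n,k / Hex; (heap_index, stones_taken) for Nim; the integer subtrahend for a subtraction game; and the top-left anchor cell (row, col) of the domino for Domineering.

PV length from [.../OXO/XX.]: 2 plies

ply 1, O at .../OXO/XX. | (0,0)=-1→O../OXO/XX.*; (0,1)=-1→.O./OXO/XX.; (0,2)=-1→..O/OXO/XX.; (2,2)=-1→.../OXO/XXO
ply 2, X at O../OXO/XX. | (0,1)=+1→OX./OXO/XX.*; (0,2)=+1→O.X/OXO/XX.; (2,2)=+1→O../OXO/XXX
ply 3: OX./OXO/XX. is terminal -1 (O); from .../OXO/XX. depth 7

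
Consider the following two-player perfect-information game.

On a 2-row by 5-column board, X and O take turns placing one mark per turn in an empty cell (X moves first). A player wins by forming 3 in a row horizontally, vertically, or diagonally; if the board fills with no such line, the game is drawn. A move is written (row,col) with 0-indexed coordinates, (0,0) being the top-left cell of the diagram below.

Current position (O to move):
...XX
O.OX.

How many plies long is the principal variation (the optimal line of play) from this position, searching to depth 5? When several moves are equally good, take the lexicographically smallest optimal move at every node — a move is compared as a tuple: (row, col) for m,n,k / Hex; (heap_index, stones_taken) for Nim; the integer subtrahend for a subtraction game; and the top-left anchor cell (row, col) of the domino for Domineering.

PV length from [...XX/O.OX.]: 1 ply

ply 1, O at ...XX/O.OX. | (0,0)=-1→O..XX/O.OX.; (0,1)=-1→.O.XX/O.OX.; (0,2)=+0→..OXX/O.OX.; (1,1)=+1→...XX/OOOX.*; (1,4)=-1→...XX/O.OXO
ply 2: ...XX/OOOX. is terminal -1 (X); from ...XX/O.OX. depth 5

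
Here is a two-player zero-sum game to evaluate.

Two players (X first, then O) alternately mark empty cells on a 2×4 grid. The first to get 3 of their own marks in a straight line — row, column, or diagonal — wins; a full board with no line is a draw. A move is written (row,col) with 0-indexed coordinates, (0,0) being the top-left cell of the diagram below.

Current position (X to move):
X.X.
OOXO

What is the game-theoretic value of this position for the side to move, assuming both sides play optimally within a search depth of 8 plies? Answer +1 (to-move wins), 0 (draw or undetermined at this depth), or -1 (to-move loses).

value(X.X./OOXO, X) = +1

ply 1, X at X.X./OOXO | (0,1)=+1→XXX./OOXO*; (0,3)=+0→X.XX/OOXO
ply 2: XXX./OOXO is terminal -1 (O); from X.X./OOXO depth 8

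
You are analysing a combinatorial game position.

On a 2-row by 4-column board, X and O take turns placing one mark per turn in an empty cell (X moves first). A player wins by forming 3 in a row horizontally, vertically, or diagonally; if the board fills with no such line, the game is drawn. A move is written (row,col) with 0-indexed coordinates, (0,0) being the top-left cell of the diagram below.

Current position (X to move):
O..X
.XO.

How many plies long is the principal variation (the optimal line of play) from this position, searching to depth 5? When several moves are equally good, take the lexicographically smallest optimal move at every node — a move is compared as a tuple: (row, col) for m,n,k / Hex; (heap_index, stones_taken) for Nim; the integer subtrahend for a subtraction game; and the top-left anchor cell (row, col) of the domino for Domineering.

p1 X@[O..X/.XO.]: (0,1)[OX.X/.XO.]+0* (0,2)[O.XX/.XO.]+0 (1,0)[O..X/XXO.]+0 (1,3)[O..X/.XOX]+0
p2 O@[OX.X/.XO.]: (0,2)[OXOX/.XO.]+0* (1,0)[OX.X/OXO.]-1 (1,3)[OX.X/.XOO]-1
p3 X@[OXOX/.XO.]: (1,0)[OXOX/XXO.]+0* (1,3)[OXOX/.XOX]+0
p4 O@[OXOX/XXO.]: (1,3)[OXOX/XXOO]+0*
p5 X@[OXOX/XXOO] terminal +0; root [O..X/.XO.] d5

PV length from [O..X/.XO.]: 4 plies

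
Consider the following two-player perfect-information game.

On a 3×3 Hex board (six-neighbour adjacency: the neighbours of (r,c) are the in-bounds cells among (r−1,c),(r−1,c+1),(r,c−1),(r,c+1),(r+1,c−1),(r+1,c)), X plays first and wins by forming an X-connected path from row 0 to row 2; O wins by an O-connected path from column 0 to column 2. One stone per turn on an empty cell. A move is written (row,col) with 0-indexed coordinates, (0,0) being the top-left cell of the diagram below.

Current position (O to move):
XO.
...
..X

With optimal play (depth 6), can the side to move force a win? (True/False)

[XO./.../..X] O move#1: (0,2):-1/XOO/.../..X, (1,0):-1/XO./O../..X, (1,1):+1/XO./.O./..X*, (1,2):-1/XO./..O/..X, (2,0):-1/XO./.../O.X, (2,1):-1/XO./.../.OX
[XO./.O./..X] X move#2: (0,2):-1/XOX/.O./..X*, (1,0):-1/XO./XO./..X, (1,2):-1/XO./.OX/..X, (2,0):-1/XO./.O./X.X, (2,1):-1/XO./.O./.XX
[XOX/.O./..X] O move#3: (1,0):-1/XOX/OO./..X, (1,2):+1/XOX/.OO/..X*, (2,0):-1/XOX/.O./O.X, (2,1):-1/XOX/.O./.OX
[XOX/.OO/..X] X move#4: (1,0):-1/XOX/XOO/..X*, (2,0):-1/XOX/.OO/X.X, (2,1):-1/XOX/.OO/.XX
[XOX/XOO/..X] O move#5: (2,0):+1/XOX/XOO/O.X*, (2,1):-1/XOX/XOO/.OX
[XOX/XOO/O.X] end (terminal -1, X#6); searched XO./.../..X to 6

O winning at [XO./.../..X]: True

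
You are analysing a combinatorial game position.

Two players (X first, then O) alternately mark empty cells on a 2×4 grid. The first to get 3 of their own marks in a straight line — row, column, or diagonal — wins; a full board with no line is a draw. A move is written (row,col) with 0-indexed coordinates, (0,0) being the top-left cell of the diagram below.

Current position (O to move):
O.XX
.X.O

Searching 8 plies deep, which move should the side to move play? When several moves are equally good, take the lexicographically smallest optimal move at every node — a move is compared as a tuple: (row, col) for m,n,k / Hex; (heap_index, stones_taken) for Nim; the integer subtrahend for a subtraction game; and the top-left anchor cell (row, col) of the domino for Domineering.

O's best at [O.XX/.X.O]: (0,1)

p1 O@[O.XX/.X.O]: (0,1)[OOXX/.X.O]+0* (1,0)[O.XX/OX.O]-1 (1,2)[O.XX/.XOO]-1
p2 X@[OOXX/.X.O]: (1,0)[OOXX/XX.O]+0* (1,2)[OOXX/.XXO]+0
p3 O@[OOXX/XX.O]: (1,2)[OOXX/XXOO]+0*
p4 X@[OOXX/XXOO] terminal +0; root [O.XX/.X.O] d8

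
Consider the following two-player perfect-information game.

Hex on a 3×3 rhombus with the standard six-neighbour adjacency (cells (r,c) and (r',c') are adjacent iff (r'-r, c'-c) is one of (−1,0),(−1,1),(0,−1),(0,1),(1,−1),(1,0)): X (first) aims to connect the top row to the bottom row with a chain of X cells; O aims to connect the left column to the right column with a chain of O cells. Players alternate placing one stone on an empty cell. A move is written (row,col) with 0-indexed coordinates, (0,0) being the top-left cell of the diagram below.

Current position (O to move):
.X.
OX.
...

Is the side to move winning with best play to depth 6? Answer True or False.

p1 O@[.X./OX./...]: (0,0)[OX./OX./...]-1* (0,2)[.XO/OX./...]-1 (1,2)[.X./OXO/...]-1 (2,0)[.X./OX./O..]-1 (2,1)[.X./OX./.O.]-1 (2,2)[.X./OX./..O]-1
p2 X@[OX./OX./...]: (0,2)[OXX/OX./...]+1* (1,2)[OX./OXX/...]+1 (2,0)[OX./OX./X..]+1 (2,1)[OX./OX./.X.]+1 (2,2)[OX./OX./..X]+1
p3 O@[OXX/OX./...]: (1,2)[OXX/OXO/...]-1* (2,0)[OXX/OX./O..]-1 (2,1)[OXX/OX./.O.]-1 (2,2)[OXX/OX./..O]-1
p4 X@[OXX/OXO/...]: (2,0)[OXX/OXO/X..]+1* (2,1)[OXX/OXO/.X.]+1 (2,2)[OXX/OXO/..X]+1
p5 O@[OXX/OXO/X..] terminal -1; root [.X./OX./...] d6

O winning at [.X./OX./...]: False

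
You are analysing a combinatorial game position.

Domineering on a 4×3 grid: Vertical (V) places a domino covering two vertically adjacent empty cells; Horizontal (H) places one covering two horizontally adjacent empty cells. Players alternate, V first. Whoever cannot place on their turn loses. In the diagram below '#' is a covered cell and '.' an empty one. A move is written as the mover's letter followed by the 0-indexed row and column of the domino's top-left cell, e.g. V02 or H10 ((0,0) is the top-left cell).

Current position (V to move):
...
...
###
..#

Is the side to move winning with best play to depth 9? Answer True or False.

V winning at [.../.../###/..#]: True

p1 V@[.../.../###/..#]: V00[#../#../###/..#]-1 V01[.#./.#./###/..#]+1* V02[..#/..#/###/..#]-1
p2 H@[.#./.#./###/..#]: H30[.#./.#./###/###]-1*
p3 V@[.#./.#./###/###]: V00[##./##./###/###]+1* V02[.##/.##/###/###]+1
p4 H@[##./##./###/###] terminal -1; root [.../.../###/..#] d9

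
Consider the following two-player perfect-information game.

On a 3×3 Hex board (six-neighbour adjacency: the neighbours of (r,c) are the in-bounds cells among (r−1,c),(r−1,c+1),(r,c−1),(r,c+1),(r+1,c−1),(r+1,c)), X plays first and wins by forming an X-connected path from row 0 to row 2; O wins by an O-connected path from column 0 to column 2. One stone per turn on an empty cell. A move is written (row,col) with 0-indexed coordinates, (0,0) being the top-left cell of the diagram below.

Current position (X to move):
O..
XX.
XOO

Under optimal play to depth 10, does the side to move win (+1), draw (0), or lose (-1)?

ply 1, X at O../XX./XOO | (0,1)=+1→OX./XX./XOO*; (0,2)=+1→O.X/XX./XOO; (1,2)=+1→O../XXX/XOO
ply 2: OX./XX./XOO is terminal -1 (O); from O../XX./XOO depth 10

value(O../XX./XOO, X) = +1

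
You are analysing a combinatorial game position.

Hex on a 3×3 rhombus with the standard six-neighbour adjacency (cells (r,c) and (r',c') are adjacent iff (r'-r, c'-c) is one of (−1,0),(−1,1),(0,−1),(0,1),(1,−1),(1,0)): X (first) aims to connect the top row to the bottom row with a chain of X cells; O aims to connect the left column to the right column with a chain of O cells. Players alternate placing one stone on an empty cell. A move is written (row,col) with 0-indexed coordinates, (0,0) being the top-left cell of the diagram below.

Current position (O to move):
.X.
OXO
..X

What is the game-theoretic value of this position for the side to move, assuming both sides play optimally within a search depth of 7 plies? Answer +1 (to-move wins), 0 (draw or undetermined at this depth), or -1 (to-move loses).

[.X./OXO/..X] O move#1: (0,0):-1/OX./OXO/..X*, (0,2):-1/.XO/OXO/..X, (2,0):-1/.X./OXO/O.X, (2,1):-1/.X./OXO/.OX
[OX./OXO/..X] X move#2: (0,2):+1/OXX/OXO/..X*, (2,0):+1/OX./OXO/X.X, (2,1):+1/OX./OXO/.XX
[OXX/OXO/..X] O move#3: (2,0):-1/OXX/OXO/O.X*, (2,1):-1/OXX/OXO/.OX
[OXX/OXO/O.X] X move#4: (2,1):+1/OXX/OXO/OXX*
[OXX/OXO/OXX] end (terminal -1, O#5); searched .X./OXO/..X to 7

value(.X./OXO/..X, O) = -1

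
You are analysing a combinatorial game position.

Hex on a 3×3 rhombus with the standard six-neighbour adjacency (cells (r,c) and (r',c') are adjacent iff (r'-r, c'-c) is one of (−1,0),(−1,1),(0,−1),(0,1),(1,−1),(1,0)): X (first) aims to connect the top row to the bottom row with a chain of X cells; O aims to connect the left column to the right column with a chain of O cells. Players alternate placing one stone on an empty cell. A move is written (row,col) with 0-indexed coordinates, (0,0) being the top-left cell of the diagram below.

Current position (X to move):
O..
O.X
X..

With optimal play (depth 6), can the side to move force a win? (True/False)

X winning at [O../O.X/X..]: True

p1 X@[O../O.X/X..]: (0,1)[OX./O.X/X..]+1* (0,2)[O.X/O.X/X..]+1 (1,1)[O../OXX/X..]+1 (2,1)[O../O.X/XX.]-1 (2,2)[O../O.X/X.X]-1
p2 O@[OX./O.X/X..]: (0,2)[OXO/O.X/X..]-1* (1,1)[OX./OOX/X..]-1 (2,1)[OX./O.X/XO.]-1 (2,2)[OX./O.X/X.O]-1
p3 X@[OXO/O.X/X..]: (1,1)[OXO/OXX/X..]+1* (2,1)[OXO/O.X/XX.]-1 (2,2)[OXO/O.X/X.X]-1
p4 O@[OXO/OXX/X..] terminal -1; root [O../O.X/X..] d6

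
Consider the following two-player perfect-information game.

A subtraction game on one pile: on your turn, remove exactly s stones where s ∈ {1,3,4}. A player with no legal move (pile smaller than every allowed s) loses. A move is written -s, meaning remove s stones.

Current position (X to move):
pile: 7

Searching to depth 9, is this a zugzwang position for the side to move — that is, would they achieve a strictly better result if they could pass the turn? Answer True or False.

zugzwang(7, X) = True

p1 X@[7]: -1[6]-1* -3[4]-1 -4[3]-1
p2 O@[6]: -1[5]-1 -3[3]-1 -4[2]+1*
p3 X@[2]: -1[1]-1*
p4 O@[1]: -1[0]+1*
p5 X@[0] terminal -1; root [7] d9
if X skipped the turn, O would face:
~ p1 O@[7]: -1[6]-1* -3[4]-1 -4[3]-1
~ p2 X@[6]: -1[5]-1 -3[3]-1 -4[2]+1*
~ p3 O@[2]: -1[1]-1*
~ p4 X@[1]: -1[0]+1*
~ p5 O@[0] terminal -1; root [7] d9
compare (X): move=-1 vs pass=+1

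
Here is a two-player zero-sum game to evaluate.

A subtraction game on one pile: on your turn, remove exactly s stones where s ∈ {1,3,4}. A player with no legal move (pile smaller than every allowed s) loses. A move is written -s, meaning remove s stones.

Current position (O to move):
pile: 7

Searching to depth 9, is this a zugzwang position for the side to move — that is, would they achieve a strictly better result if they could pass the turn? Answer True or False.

[7] O move#1: -1:-1/6*, -3:-1/4, -4:-1/3
[6] X move#2: -1:-1/5, -3:-1/3, -4:+1/2*
[2] O move#3: -1:-1/1*
[1] X move#4: -1:+1/0*
[0] end (terminal -1, O#5); searched 7 to 9
pass branch (X moves first from the same position):
  | [7] X move#1: -1:-1/6*, -3:-1/4, -4:-1/3
  | [6] O move#2: -1:-1/5, -3:-1/3, -4:+1/2*
  | [2] X move#3: -1:-1/1*
  | [1] O move#4: -1:+1/0*
  | [0] end (terminal -1, X#5); searched 7 to 9
O moving scores -1; O passing scores +1

zugzwang(7, O) = True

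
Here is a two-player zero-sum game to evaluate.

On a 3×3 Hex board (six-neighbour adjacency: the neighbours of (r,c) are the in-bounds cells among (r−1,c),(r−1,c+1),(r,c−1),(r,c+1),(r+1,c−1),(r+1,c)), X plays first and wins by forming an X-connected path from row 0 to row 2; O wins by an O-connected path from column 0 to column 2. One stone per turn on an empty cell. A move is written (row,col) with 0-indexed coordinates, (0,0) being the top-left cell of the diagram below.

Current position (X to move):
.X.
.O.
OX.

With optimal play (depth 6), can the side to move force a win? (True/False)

p1 X@[.X./.O./OX.]: (0,0)[XX./.O./OX.]-1* (0,2)[.XX/.O./OX.]-1 (1,0)[.X./XO./OX.]-1 (1,2)[.X./.OX/OX.]-1 (2,2)[.X./.O./OXX]-1
p2 O@[XX./.O./OX.]: (0,2)[XXO/.O./OX.]+1* (1,0)[XX./OO./OX.]+1 (1,2)[XX./.OO/OX.]+1 (2,2)[XX./.O./OXO]+1
p3 X@[XXO/.O./OX.] terminal -1; root [.X./.O./OX.] d6

X winning at [.X./.O./OX.]: False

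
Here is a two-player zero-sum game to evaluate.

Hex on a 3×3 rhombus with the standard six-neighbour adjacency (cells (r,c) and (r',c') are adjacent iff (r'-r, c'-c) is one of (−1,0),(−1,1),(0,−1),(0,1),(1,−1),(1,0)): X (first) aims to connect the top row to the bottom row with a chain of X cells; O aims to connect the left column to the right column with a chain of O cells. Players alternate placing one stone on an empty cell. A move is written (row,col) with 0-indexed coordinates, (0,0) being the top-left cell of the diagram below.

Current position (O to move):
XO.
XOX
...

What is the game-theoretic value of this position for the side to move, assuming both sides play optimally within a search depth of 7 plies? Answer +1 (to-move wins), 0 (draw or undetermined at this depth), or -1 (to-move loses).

value(XO./XOX/..., O) = -1

ply 1, O at XO./XOX/... | (0,2)=-1→XOO/XOX/...*; (2,0)=-1→XO./XOX/O..; (2,1)=-1→XO./XOX/.O.; (2,2)=-1→XO./XOX/..O
ply 2, X at XOO/XOX/... | (2,0)=+1→XOO/XOX/X..*; (2,1)=-1→XOO/XOX/.X.; (2,2)=-1→XOO/XOX/..X
ply 3: XOO/XOX/X.. is terminal -1 (O); from XO./XOX/... depth 7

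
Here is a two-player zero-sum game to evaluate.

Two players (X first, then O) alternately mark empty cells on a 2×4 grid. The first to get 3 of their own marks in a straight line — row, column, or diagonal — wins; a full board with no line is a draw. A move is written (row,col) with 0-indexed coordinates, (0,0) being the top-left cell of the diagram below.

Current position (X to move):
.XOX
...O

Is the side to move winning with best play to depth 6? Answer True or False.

ply 1, X at .XOX/...O | (0,0)=+0→XXOX/...O*; (1,0)=+0→.XOX/X..O; (1,1)=+0→.XOX/.X.O; (1,2)=+0→.XOX/..XO
ply 2, O at XXOX/...O | (1,0)=+0→XXOX/O..O*; (1,1)=+0→XXOX/.O.O; (1,2)=+0→XXOX/..OO
ply 3, X at XXOX/O..O | (1,1)=+0→XXOX/OX.O*; (1,2)=+0→XXOX/O.XO
ply 4, O at XXOX/OX.O | (1,2)=+0→XXOX/OXOO*
ply 5: XXOX/OXOO is terminal +0 (X); from .XOX/...O depth 6

X winning at [.XOX/...O]: False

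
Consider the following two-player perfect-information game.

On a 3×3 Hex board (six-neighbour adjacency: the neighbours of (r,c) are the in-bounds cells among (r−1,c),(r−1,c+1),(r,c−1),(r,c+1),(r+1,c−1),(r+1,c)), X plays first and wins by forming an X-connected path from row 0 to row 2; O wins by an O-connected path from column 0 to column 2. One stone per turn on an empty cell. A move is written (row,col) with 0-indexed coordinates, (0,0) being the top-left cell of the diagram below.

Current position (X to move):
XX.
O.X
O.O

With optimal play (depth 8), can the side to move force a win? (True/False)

[XX./O.X/O.O] X move#1: (0,2):-1/XXX/O.X/O.O, (1,1):-1/XX./OXX/O.O, (2,1):+1/XX./O.X/OXO*
[XX./O.X/OXO] O move#2: (0,2):-1/XXO/O.X/OXO*, (1,1):-1/XX./OOX/OXO
[XXO/O.X/OXO] X move#3: (1,1):+1/XXO/OXX/OXO*
[XXO/OXX/OXO] end (terminal -1, O#4); searched XX./O.X/O.O to 8

X winning at [XX./O.X/O.O]: True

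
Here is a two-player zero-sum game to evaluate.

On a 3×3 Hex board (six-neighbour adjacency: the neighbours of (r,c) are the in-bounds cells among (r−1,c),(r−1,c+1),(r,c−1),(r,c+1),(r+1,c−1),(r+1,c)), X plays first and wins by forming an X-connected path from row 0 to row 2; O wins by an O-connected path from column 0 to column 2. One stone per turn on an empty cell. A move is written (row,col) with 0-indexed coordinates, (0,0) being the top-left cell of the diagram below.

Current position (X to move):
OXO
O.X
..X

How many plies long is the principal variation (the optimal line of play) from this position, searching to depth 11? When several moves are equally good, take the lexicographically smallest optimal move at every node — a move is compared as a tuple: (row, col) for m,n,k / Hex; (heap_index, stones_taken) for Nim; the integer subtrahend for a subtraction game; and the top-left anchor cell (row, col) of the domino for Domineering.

ply 1, X at OXO/O.X/..X | (1,1)=+1→OXO/OXX/..X*; (2,0)=-1→OXO/O.X/X.X; (2,1)=-1→OXO/O.X/.XX
ply 2: OXO/OXX/..X is terminal -1 (O); from OXO/O.X/..X depth 11

PV length from [OXO/O.X/..X]: 1 ply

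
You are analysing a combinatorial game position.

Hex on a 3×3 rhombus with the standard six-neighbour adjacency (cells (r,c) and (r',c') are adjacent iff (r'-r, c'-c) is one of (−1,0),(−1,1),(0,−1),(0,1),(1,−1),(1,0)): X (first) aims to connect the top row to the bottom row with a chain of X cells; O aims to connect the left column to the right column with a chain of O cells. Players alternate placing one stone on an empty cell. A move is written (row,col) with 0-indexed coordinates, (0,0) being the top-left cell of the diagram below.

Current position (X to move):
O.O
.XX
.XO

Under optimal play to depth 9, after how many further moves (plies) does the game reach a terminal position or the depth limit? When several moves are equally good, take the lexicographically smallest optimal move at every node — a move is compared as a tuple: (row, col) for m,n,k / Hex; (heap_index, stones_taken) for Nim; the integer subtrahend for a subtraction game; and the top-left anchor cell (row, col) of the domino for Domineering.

ply 1, X at O.O/.XX/.XO | (0,1)=+1→OXO/.XX/.XO*; (1,0)=-1→O.O/XXX/.XO; (2,0)=-1→O.O/.XX/XXO
ply 2: OXO/.XX/.XO is terminal -1 (O); from O.O/.XX/.XO depth 9

PV length from [O.O/.XX/.XO]: 1 ply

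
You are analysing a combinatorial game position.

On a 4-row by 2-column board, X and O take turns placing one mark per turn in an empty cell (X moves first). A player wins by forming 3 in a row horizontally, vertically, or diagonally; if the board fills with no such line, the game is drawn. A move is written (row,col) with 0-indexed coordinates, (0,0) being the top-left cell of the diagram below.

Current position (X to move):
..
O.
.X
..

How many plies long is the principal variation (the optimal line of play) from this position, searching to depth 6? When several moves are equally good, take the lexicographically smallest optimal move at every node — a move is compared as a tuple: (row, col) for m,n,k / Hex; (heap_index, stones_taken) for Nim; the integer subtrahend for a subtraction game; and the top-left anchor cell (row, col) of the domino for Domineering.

p1 X@[../O./.X/..]: (0,0)[X./O./.X/..]+0 (0,1)[.X/O./.X/..]+0 (1,1)[../OX/.X/..]+1* (2,0)[../O./XX/..]+0 (3,0)[../O./.X/X.]+0 (3,1)[../O./.X/.X]+0
p2 O@[../OX/.X/..]: (0,0)[O./OX/.X/..]-1* (0,1)[.O/OX/.X/..]-1 (2,0)[../OX/OX/..]-1 (3,0)[../OX/.X/O.]-1 (3,1)[../OX/.X/.O]-1
p3 X@[O./OX/.X/..]: (0,1)[OX/OX/.X/..]+1* (2,0)[O./OX/XX/..]+1 (3,0)[O./OX/.X/X.]-1 (3,1)[O./OX/.X/.X]+1
p4 O@[OX/OX/.X/..] terminal -1; root [../O./.X/..] d6

PV length from [../O./.X/..]: 3 plies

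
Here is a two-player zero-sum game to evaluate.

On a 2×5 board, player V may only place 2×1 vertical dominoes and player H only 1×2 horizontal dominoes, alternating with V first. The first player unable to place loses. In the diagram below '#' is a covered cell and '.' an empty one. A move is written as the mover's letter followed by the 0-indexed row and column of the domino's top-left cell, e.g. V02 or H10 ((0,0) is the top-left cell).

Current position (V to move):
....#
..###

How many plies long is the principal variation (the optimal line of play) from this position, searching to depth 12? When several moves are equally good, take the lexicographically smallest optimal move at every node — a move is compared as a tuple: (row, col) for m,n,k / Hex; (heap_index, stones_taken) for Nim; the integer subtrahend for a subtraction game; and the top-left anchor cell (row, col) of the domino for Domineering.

ply 1, V at ....#/..### | V00=-1→#...#/#.###; V01=+1→.#..#/.####*
ply 2, H at .#..#/.#### | H02=-1→.####/.####*
ply 3, V at .####/.#### | V00=+1→#####/#####*
ply 4: #####/##### is terminal -1 (H); from ....#/..### depth 12

PV length from [....#/..###]: 3 plies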